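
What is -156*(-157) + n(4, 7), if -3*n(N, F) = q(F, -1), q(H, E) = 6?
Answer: 24490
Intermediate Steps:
n(N, F) = -2 (n(N, F) = -⅓*6 = -2)
-156*(-157) + n(4, 7) = -156*(-157) - 2 = 24492 - 2 = 24490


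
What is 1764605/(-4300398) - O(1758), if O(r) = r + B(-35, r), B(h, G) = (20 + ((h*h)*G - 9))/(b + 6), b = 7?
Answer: -9359473653035/55905174 ≈ -1.6742e+5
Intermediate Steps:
B(h, G) = 11/13 + G*h²/13 (B(h, G) = (20 + ((h*h)*G - 9))/(7 + 6) = (20 + (h²*G - 9))/13 = (20 + (G*h² - 9))*(1/13) = (20 + (-9 + G*h²))*(1/13) = (11 + G*h²)*(1/13) = 11/13 + G*h²/13)
O(r) = 11/13 + 1238*r/13 (O(r) = r + (11/13 + (1/13)*r*(-35)²) = r + (11/13 + (1/13)*r*1225) = r + (11/13 + 1225*r/13) = 11/13 + 1238*r/13)
1764605/(-4300398) - O(1758) = 1764605/(-4300398) - (11/13 + (1238/13)*1758) = 1764605*(-1/4300398) - (11/13 + 2176404/13) = -1764605/4300398 - 1*2176415/13 = -1764605/4300398 - 2176415/13 = -9359473653035/55905174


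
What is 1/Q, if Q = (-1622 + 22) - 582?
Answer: -1/2182 ≈ -0.00045829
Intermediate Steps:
Q = -2182 (Q = -1600 - 582 = -2182)
1/Q = 1/(-2182) = -1/2182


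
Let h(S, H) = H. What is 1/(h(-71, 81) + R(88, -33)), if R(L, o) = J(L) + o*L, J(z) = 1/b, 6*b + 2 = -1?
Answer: -1/2825 ≈ -0.00035398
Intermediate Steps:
b = -½ (b = -⅓ + (⅙)*(-1) = -⅓ - ⅙ = -½ ≈ -0.50000)
J(z) = -2 (J(z) = 1/(-½) = -2)
R(L, o) = -2 + L*o (R(L, o) = -2 + o*L = -2 + L*o)
1/(h(-71, 81) + R(88, -33)) = 1/(81 + (-2 + 88*(-33))) = 1/(81 + (-2 - 2904)) = 1/(81 - 2906) = 1/(-2825) = -1/2825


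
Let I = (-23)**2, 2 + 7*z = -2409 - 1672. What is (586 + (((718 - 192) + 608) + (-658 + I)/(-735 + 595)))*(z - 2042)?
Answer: -4427552233/980 ≈ -4.5179e+6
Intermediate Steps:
z = -4083/7 (z = -2/7 + (-2409 - 1672)/7 = -2/7 + (1/7)*(-4081) = -2/7 - 583 = -4083/7 ≈ -583.29)
I = 529
(586 + (((718 - 192) + 608) + (-658 + I)/(-735 + 595)))*(z - 2042) = (586 + (((718 - 192) + 608) + (-658 + 529)/(-735 + 595)))*(-4083/7 - 2042) = (586 + ((526 + 608) - 129/(-140)))*(-18377/7) = (586 + (1134 - 129*(-1/140)))*(-18377/7) = (586 + (1134 + 129/140))*(-18377/7) = (586 + 158889/140)*(-18377/7) = (240929/140)*(-18377/7) = -4427552233/980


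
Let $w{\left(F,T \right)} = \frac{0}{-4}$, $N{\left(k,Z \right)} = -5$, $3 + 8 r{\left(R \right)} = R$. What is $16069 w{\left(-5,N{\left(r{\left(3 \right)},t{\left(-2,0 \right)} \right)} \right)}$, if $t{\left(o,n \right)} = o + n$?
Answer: $0$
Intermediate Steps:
$t{\left(o,n \right)} = n + o$
$r{\left(R \right)} = - \frac{3}{8} + \frac{R}{8}$
$w{\left(F,T \right)} = 0$ ($w{\left(F,T \right)} = 0 \left(- \frac{1}{4}\right) = 0$)
$16069 w{\left(-5,N{\left(r{\left(3 \right)},t{\left(-2,0 \right)} \right)} \right)} = 16069 \cdot 0 = 0$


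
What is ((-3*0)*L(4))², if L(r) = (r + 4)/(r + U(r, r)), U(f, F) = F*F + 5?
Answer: 0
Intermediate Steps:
U(f, F) = 5 + F² (U(f, F) = F² + 5 = 5 + F²)
L(r) = (4 + r)/(5 + r + r²) (L(r) = (r + 4)/(r + (5 + r²)) = (4 + r)/(5 + r + r²))
((-3*0)*L(4))² = ((-3*0)*((4 + 4)/(5 + 4 + 4²)))² = (0*(8/(5 + 4 + 16)))² = (0*(8/25))² = 0² = 0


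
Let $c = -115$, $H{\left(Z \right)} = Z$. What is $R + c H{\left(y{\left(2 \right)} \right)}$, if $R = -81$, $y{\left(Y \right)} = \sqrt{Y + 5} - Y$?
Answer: $149 - 115 \sqrt{7} \approx -155.26$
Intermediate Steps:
$y{\left(Y \right)} = \sqrt{5 + Y} - Y$
$R + c H{\left(y{\left(2 \right)} \right)} = -81 - 115 \left(\sqrt{5 + 2} - 2\right) = -81 - 115 \left(\sqrt{7} - 2\right) = -81 - 115 \left(-2 + \sqrt{7}\right) = -81 + \left(230 - 115 \sqrt{7}\right) = 149 - 115 \sqrt{7}$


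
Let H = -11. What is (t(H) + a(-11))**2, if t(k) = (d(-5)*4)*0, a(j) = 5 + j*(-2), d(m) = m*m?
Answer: 729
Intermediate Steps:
d(m) = m**2
a(j) = 5 - 2*j
t(k) = 0 (t(k) = ((-5)**2*4)*0 = (25*4)*0 = 100*0 = 0)
(t(H) + a(-11))**2 = (0 + (5 - 2*(-11)))**2 = (0 + (5 + 22))**2 = (0 + 27)**2 = 27**2 = 729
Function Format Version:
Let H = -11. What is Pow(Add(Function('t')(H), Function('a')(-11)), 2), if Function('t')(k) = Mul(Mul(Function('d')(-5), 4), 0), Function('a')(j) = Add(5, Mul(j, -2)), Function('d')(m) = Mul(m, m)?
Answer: 729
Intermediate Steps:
Function('d')(m) = Pow(m, 2)
Function('a')(j) = Add(5, Mul(-2, j))
Function('t')(k) = 0 (Function('t')(k) = Mul(Mul(Pow(-5, 2), 4), 0) = Mul(Mul(25, 4), 0) = Mul(100, 0) = 0)
Pow(Add(Function('t')(H), Function('a')(-11)), 2) = Pow(Add(0, Add(5, Mul(-2, -11))), 2) = Pow(Add(0, Add(5, 22)), 2) = Pow(Add(0, 27), 2) = Pow(27, 2) = 729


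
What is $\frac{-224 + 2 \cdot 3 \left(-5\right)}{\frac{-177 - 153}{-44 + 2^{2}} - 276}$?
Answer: $\frac{1016}{1071} \approx 0.94865$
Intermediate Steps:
$\frac{-224 + 2 \cdot 3 \left(-5\right)}{\frac{-177 - 153}{-44 + 2^{2}} - 276} = \frac{-224 + 6 \left(-5\right)}{- \frac{330}{-44 + 4} - 276} = \frac{-224 - 30}{- \frac{330}{-40} - 276} = - \frac{254}{\left(-330\right) \left(- \frac{1}{40}\right) - 276} = - \frac{254}{\frac{33}{4} - 276} = - \frac{254}{- \frac{1071}{4}} = \left(-254\right) \left(- \frac{4}{1071}\right) = \frac{1016}{1071}$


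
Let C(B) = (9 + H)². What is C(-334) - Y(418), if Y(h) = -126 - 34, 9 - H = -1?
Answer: 521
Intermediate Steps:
H = 10 (H = 9 - 1*(-1) = 9 + 1 = 10)
C(B) = 361 (C(B) = (9 + 10)² = 19² = 361)
Y(h) = -160
C(-334) - Y(418) = 361 - 1*(-160) = 361 + 160 = 521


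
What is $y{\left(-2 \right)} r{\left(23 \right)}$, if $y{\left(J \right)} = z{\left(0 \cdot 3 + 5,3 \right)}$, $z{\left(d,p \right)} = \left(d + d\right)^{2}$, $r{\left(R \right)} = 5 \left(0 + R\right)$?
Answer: $11500$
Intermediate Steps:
$r{\left(R \right)} = 5 R$
$z{\left(d,p \right)} = 4 d^{2}$ ($z{\left(d,p \right)} = \left(2 d\right)^{2} = 4 d^{2}$)
$y{\left(J \right)} = 100$ ($y{\left(J \right)} = 4 \left(0 \cdot 3 + 5\right)^{2} = 4 \left(0 + 5\right)^{2} = 4 \cdot 5^{2} = 4 \cdot 25 = 100$)
$y{\left(-2 \right)} r{\left(23 \right)} = 100 \cdot 5 \cdot 23 = 100 \cdot 115 = 11500$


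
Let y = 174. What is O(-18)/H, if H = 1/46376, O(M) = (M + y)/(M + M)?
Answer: -602888/3 ≈ -2.0096e+5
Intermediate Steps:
O(M) = (174 + M)/(2*M) (O(M) = (M + 174)/(M + M) = (174 + M)/((2*M)) = (174 + M)*(1/(2*M)) = (174 + M)/(2*M))
H = 1/46376 ≈ 2.1563e-5
O(-18)/H = ((½)*(174 - 18)/(-18))/(1/46376) = ((½)*(-1/18)*156)*46376 = -13/3*46376 = -602888/3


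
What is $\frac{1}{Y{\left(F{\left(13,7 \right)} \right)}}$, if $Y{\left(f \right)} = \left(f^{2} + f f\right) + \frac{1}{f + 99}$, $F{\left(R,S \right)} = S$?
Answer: $\frac{106}{10389} \approx 0.010203$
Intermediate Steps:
$Y{\left(f \right)} = \frac{1}{99 + f} + 2 f^{2}$ ($Y{\left(f \right)} = \left(f^{2} + f^{2}\right) + \frac{1}{99 + f} = 2 f^{2} + \frac{1}{99 + f} = \frac{1}{99 + f} + 2 f^{2}$)
$\frac{1}{Y{\left(F{\left(13,7 \right)} \right)}} = \frac{1}{\frac{1}{99 + 7} \left(1 + 2 \cdot 7^{3} + 198 \cdot 7^{2}\right)} = \frac{1}{\frac{1}{106} \left(1 + 2 \cdot 343 + 198 \cdot 49\right)} = \frac{1}{\frac{1}{106} \left(1 + 686 + 9702\right)} = \frac{1}{\frac{1}{106} \cdot 10389} = \frac{1}{\frac{10389}{106}} = \frac{106}{10389}$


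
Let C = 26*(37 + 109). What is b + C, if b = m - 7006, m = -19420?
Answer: -22630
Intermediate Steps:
C = 3796 (C = 26*146 = 3796)
b = -26426 (b = -19420 - 7006 = -26426)
b + C = -26426 + 3796 = -22630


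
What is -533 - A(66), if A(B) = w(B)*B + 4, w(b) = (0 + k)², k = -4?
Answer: -1593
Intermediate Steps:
w(b) = 16 (w(b) = (0 - 4)² = (-4)² = 16)
A(B) = 4 + 16*B (A(B) = 16*B + 4 = 4 + 16*B)
-533 - A(66) = -533 - (4 + 16*66) = -533 - (4 + 1056) = -533 - 1*1060 = -533 - 1060 = -1593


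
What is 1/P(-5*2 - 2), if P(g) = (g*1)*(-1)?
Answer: 1/12 ≈ 0.083333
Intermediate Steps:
P(g) = -g (P(g) = g*(-1) = -g)
1/P(-5*2 - 2) = 1/(-(-5*2 - 2)) = 1/(-(-10 - 2)) = 1/(-1*(-12)) = 1/12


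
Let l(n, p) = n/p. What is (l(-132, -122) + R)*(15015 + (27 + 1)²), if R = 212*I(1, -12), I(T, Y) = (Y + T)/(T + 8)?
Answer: -36689422/9 ≈ -4.0766e+6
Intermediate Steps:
I(T, Y) = (T + Y)/(8 + T)
R = -2332/9 (R = 212*((1 - 12)/(8 + 1)) = 212*(-11/9) = -2332/9 ≈ -259.11)
(l(-132, -122) + R)*(15015 + (27 + 1)²) = (-132/(-122) - 2332/9)*(15015 + (27 + 1)²) = (-132*(-1/122) - 2332/9)*(15015 + 28²) = (66/61 - 2332/9)*(15015 + 784) = -141658/549*15799 = -36689422/9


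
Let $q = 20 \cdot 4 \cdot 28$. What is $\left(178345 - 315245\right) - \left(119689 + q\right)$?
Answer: $-258829$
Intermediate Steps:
$q = 2240$ ($q = 80 \cdot 28 = 2240$)
$\left(178345 - 315245\right) - \left(119689 + q\right) = \left(178345 - 315245\right) - 121929 = -136900 - 121929 = -258829$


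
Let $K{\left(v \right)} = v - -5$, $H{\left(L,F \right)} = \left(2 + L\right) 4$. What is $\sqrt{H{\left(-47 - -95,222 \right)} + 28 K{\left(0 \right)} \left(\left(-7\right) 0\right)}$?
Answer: $10 \sqrt{2} \approx 14.142$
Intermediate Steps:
$H{\left(L,F \right)} = 8 + 4 L$
$K{\left(v \right)} = 5 + v$ ($K{\left(v \right)} = v + 5 = 5 + v$)
$\sqrt{H{\left(-47 - -95,222 \right)} + 28 K{\left(0 \right)} \left(\left(-7\right) 0\right)} = \sqrt{\left(8 + 4 \left(-47 - -95\right)\right) + 28 \left(5 + 0\right) \left(\left(-7\right) 0\right)} = \sqrt{\left(8 + 4 \left(-47 + 95\right)\right) + 28 \cdot 5 \cdot 0} = \sqrt{\left(8 + 4 \cdot 48\right) + 140 \cdot 0} = \sqrt{\left(8 + 192\right) + 0} = \sqrt{200 + 0} = \sqrt{200} = 10 \sqrt{2}$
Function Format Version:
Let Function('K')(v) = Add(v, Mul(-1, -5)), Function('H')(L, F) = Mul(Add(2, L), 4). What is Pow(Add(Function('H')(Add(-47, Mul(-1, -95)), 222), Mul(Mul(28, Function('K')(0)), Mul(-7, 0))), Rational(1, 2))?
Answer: Mul(10, Pow(2, Rational(1, 2))) ≈ 14.142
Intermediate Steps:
Function('H')(L, F) = Add(8, Mul(4, L))
Function('K')(v) = Add(5, v) (Function('K')(v) = Add(v, 5) = Add(5, v))
Pow(Add(Function('H')(Add(-47, Mul(-1, -95)), 222), Mul(Mul(28, Function('K')(0)), Mul(-7, 0))), Rational(1, 2)) = Pow(Add(Add(8, Mul(4, Add(-47, Mul(-1, -95)))), Mul(Mul(28, Add(5, 0)), Mul(-7, 0))), Rational(1, 2)) = Pow(Add(Add(8, Mul(4, Add(-47, 95))), Mul(Mul(28, 5), 0)), Rational(1, 2)) = Pow(Add(Add(8, Mul(4, 48)), Mul(140, 0)), Rational(1, 2)) = Pow(Add(Add(8, 192), 0), Rational(1, 2)) = Pow(Add(200, 0), Rational(1, 2)) = Pow(200, Rational(1, 2)) = Mul(10, Pow(2, Rational(1, 2)))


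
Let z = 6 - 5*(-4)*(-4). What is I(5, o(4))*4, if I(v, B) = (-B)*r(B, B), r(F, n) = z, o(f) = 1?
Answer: 296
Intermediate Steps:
z = -74 (z = 6 + 20*(-4) = 6 - 80 = -74)
r(F, n) = -74
I(v, B) = 74*B (I(v, B) = -B*(-74) = 74*B)
I(5, o(4))*4 = (74*1)*4 = 74*4 = 296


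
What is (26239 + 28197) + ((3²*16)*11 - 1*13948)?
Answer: 42072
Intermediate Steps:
(26239 + 28197) + ((3²*16)*11 - 1*13948) = 54436 + ((9*16)*11 - 13948) = 54436 + (144*11 - 13948) = 54436 + (1584 - 13948) = 54436 - 12364 = 42072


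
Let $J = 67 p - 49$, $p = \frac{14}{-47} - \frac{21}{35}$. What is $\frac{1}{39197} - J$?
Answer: $\frac{1005481679}{9211295} \approx 109.16$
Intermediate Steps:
$p = - \frac{211}{235}$ ($p = 14 \left(- \frac{1}{47}\right) - \frac{3}{5} = - \frac{14}{47} - \frac{3}{5} = - \frac{211}{235} \approx -0.89787$)
$J = - \frac{25652}{235}$ ($J = 67 \left(- \frac{211}{235}\right) - 49 = - \frac{14137}{235} - 49 = - \frac{25652}{235} \approx -109.16$)
$\frac{1}{39197} - J = \frac{1}{39197} - - \frac{25652}{235} = \frac{1}{39197} + \frac{25652}{235} = \frac{1005481679}{9211295}$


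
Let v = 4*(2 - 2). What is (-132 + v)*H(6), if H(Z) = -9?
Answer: 1188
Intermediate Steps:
v = 0 (v = 4*0 = 0)
(-132 + v)*H(6) = (-132 + 0)*(-9) = -132*(-9) = 1188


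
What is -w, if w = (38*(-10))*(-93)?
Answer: -35340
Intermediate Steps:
w = 35340 (w = -380*(-93) = 35340)
-w = -1*35340 = -35340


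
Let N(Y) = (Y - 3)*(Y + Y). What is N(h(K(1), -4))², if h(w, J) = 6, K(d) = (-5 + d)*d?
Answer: 1296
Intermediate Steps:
K(d) = d*(-5 + d)
N(Y) = 2*Y*(-3 + Y) (N(Y) = (-3 + Y)*(2*Y) = 2*Y*(-3 + Y))
N(h(K(1), -4))² = (2*6*(-3 + 6))² = (2*6*3)² = 36² = 1296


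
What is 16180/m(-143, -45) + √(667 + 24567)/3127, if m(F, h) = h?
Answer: -3236/9 + √25234/3127 ≈ -359.50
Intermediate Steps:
16180/m(-143, -45) + √(667 + 24567)/3127 = 16180/(-45) + √(667 + 24567)/3127 = 16180*(-1/45) + √25234*(1/3127) = -3236/9 + √25234/3127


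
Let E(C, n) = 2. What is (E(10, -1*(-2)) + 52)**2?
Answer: 2916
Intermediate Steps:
(E(10, -1*(-2)) + 52)**2 = (2 + 52)**2 = 54**2 = 2916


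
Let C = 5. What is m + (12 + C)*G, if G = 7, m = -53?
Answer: 66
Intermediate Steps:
m + (12 + C)*G = -53 + (12 + 5)*7 = -53 + 17*7 = -53 + 119 = 66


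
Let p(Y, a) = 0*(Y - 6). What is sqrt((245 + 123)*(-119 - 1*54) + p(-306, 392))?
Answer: 4*I*sqrt(3979) ≈ 252.32*I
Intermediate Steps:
p(Y, a) = 0 (p(Y, a) = 0*(-6 + Y) = 0)
sqrt((245 + 123)*(-119 - 1*54) + p(-306, 392)) = sqrt((245 + 123)*(-119 - 1*54) + 0) = sqrt(368*(-119 - 54) + 0) = sqrt(368*(-173) + 0) = sqrt(-63664 + 0) = sqrt(-63664) = 4*I*sqrt(3979)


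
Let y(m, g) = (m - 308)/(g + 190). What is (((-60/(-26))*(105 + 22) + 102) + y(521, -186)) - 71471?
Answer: -3693179/52 ≈ -71023.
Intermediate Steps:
y(m, g) = (-308 + m)/(190 + g)
(((-60/(-26))*(105 + 22) + 102) + y(521, -186)) - 71471 = (((-60/(-26))*(105 + 22) + 102) + (-308 + 521)/(190 - 186)) - 71471 = ((-60*(-1/26)*127 + 102) + 213/4) - 71471 = (((30/13)*127 + 102) + (1/4)*213) - 71471 = ((3810/13 + 102) + 213/4) - 71471 = (5136/13 + 213/4) - 71471 = 23313/52 - 71471 = -3693179/52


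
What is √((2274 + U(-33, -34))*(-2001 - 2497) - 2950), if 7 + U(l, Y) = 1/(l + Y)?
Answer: I*√45787121558/67 ≈ 3193.7*I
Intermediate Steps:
U(l, Y) = -7 + 1/(Y + l) (U(l, Y) = -7 + 1/(l + Y) = -7 + 1/(Y + l))
√((2274 + U(-33, -34))*(-2001 - 2497) - 2950) = √((2274 + (1 - 7*(-34) - 7*(-33))/(-34 - 33))*(-2001 - 2497) - 2950) = √((2274 + (1 + 238 + 231)/(-67))*(-4498) - 2950) = √((2274 - 1/67*470)*(-4498) - 2950) = √((2274 - 470/67)*(-4498) - 2950) = √((151888/67)*(-4498) - 2950) = √(-683192224/67 - 2950) = √(-683389874/67) = I*√45787121558/67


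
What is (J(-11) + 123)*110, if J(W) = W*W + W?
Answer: 25630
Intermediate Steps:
J(W) = W + W**2 (J(W) = W**2 + W = W + W**2)
(J(-11) + 123)*110 = (-11*(1 - 11) + 123)*110 = (-11*(-10) + 123)*110 = (110 + 123)*110 = 233*110 = 25630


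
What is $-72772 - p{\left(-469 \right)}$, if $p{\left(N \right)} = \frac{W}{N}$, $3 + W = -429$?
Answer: $- \frac{34130500}{469} \approx -72773.0$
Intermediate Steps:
$W = -432$ ($W = -3 - 429 = -432$)
$p{\left(N \right)} = - \frac{432}{N}$
$-72772 - p{\left(-469 \right)} = -72772 - - \frac{432}{-469} = -72772 - \left(-432\right) \left(- \frac{1}{469}\right) = -72772 - \frac{432}{469} = - \frac{34130500}{469}$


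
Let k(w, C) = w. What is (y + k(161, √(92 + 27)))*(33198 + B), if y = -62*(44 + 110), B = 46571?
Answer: -748791603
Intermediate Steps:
y = -9548 (y = -62*154 = -9548)
(y + k(161, √(92 + 27)))*(33198 + B) = (-9548 + 161)*(33198 + 46571) = -9387*79769 = -748791603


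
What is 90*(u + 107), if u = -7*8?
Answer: 4590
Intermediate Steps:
u = -56
90*(u + 107) = 90*(-56 + 107) = 90*51 = 4590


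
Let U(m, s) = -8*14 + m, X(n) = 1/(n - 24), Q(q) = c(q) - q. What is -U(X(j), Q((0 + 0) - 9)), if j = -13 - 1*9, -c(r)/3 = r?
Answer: 5153/46 ≈ 112.02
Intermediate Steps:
c(r) = -3*r
j = -22 (j = -13 - 9 = -22)
Q(q) = -4*q (Q(q) = -3*q - q = -4*q)
X(n) = 1/(-24 + n)
U(m, s) = -112 + m
-U(X(j), Q((0 + 0) - 9)) = -(-112 + 1/(-24 - 22)) = -(-112 + 1/(-46)) = -(-112 - 1/46) = -1*(-5153/46) = 5153/46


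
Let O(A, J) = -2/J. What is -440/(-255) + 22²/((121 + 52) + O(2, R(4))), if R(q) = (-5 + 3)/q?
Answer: 13420/3009 ≈ 4.4600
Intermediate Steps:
R(q) = -2/q
-440/(-255) + 22²/((121 + 52) + O(2, R(4))) = -440/(-255) + 22²/((121 + 52) - 2/((-2/4))) = -440*(-1/255) + 484/(173 - 2/((-2*¼))) = 88/51 + 484/(173 - 2/(-½)) = 88/51 + 484/(173 - 2*(-2)) = 88/51 + 484/(173 + 4) = 88/51 + 484/177 = 13420/3009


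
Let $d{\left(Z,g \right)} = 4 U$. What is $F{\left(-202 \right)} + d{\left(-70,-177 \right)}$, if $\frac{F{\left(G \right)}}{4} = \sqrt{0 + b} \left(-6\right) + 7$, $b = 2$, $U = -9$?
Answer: $-8 - 24 \sqrt{2} \approx -41.941$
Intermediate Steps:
$F{\left(G \right)} = 28 - 24 \sqrt{2}$ ($F{\left(G \right)} = 4 \left(\sqrt{0 + 2} \left(-6\right) + 7\right) = 4 \left(\sqrt{2} \left(-6\right) + 7\right) = 4 \left(- 6 \sqrt{2} + 7\right) = 4 \left(7 - 6 \sqrt{2}\right) = 28 - 24 \sqrt{2}$)
$d{\left(Z,g \right)} = -36$ ($d{\left(Z,g \right)} = 4 \left(-9\right) = -36$)
$F{\left(-202 \right)} + d{\left(-70,-177 \right)} = \left(28 - 24 \sqrt{2}\right) - 36 = -8 - 24 \sqrt{2}$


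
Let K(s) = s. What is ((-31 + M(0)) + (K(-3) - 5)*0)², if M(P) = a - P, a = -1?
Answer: 1024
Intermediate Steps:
M(P) = -1 - P
((-31 + M(0)) + (K(-3) - 5)*0)² = ((-31 + (-1 - 1*0)) + (-3 - 5)*0)² = ((-31 + (-1 + 0)) - 8*0)² = ((-31 - 1) + 0)² = (-32 + 0)² = (-32)² = 1024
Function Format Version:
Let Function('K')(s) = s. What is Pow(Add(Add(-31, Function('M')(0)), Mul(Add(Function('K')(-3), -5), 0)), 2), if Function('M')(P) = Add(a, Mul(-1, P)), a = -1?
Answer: 1024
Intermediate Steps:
Function('M')(P) = Add(-1, Mul(-1, P))
Pow(Add(Add(-31, Function('M')(0)), Mul(Add(Function('K')(-3), -5), 0)), 2) = Pow(Add(Add(-31, Add(-1, Mul(-1, 0))), Mul(Add(-3, -5), 0)), 2) = Pow(Add(Add(-31, Add(-1, 0)), Mul(-8, 0)), 2) = Pow(Add(Add(-31, -1), 0), 2) = Pow(Add(-32, 0), 2) = Pow(-32, 2) = 1024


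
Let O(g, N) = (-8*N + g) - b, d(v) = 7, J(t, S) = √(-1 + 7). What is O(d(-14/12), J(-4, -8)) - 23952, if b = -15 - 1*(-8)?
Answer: -23938 - 8*√6 ≈ -23958.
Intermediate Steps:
b = -7 (b = -15 + 8 = -7)
J(t, S) = √6
O(g, N) = 7 + g - 8*N (O(g, N) = (-8*N + g) - 1*(-7) = (g - 8*N) + 7 = 7 + g - 8*N)
O(d(-14/12), J(-4, -8)) - 23952 = (7 + 7 - 8*√6) - 23952 = (14 - 8*√6) - 23952 = -23938 - 8*√6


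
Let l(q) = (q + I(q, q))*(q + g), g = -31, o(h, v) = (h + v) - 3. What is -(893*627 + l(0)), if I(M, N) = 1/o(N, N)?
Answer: -1679764/3 ≈ -5.5992e+5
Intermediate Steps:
o(h, v) = -3 + h + v
I(M, N) = 1/(-3 + 2*N) (I(M, N) = 1/(-3 + N + N) = 1/(-3 + 2*N))
l(q) = (-31 + q)*(q + 1/(-3 + 2*q)) (l(q) = (q + 1/(-3 + 2*q))*(q - 31) = (q + 1/(-3 + 2*q))*(-31 + q) = (-31 + q)*(q + 1/(-3 + 2*q)))
-(893*627 + l(0)) = -(893*627 + (-31 + 0 + 0*(-31 + 0)*(-3 + 2*0))/(-3 + 2*0)) = -(559911 + (-31 + 0 + 0*(-31)*(-3 + 0))/(-3 + 0)) = -(559911 + (-31 + 0 + 0*(-31)*(-3))/(-3)) = -(559911 - (-31 + 0 + 0)/3) = -(559911 - ⅓*(-31)) = -(559911 + 31/3) = -1*1679764/3 = -1679764/3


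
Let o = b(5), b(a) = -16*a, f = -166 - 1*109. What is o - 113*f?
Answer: 30995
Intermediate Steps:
f = -275 (f = -166 - 109 = -275)
o = -80 (o = -16*5 = -80)
o - 113*f = -80 - 113*(-275) = -80 + 31075 = 30995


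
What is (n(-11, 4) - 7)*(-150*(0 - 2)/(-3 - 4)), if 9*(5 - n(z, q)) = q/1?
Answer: 2200/21 ≈ 104.76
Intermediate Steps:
n(z, q) = 5 - q/9 (n(z, q) = 5 - q/(9*1) = 5 - q/9)
(n(-11, 4) - 7)*(-150*(0 - 2)/(-3 - 4)) = ((5 - 1/9*4) - 7)*(-150*(0 - 2)/(-3 - 4)) = ((5 - 4/9) - 7)*(-150/((-7/(-2)))) = (41/9 - 7)*(-150/((-7*(-1/2)))) = -(-1100)/(3*7/2) = -(-1100)*2/(3*7) = -22/9*(-300/7) = 2200/21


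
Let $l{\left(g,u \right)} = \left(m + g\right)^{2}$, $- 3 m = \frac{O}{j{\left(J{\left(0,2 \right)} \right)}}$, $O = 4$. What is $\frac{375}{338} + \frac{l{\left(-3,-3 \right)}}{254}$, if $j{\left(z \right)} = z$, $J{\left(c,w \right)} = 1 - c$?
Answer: $\frac{228593}{193167} \approx 1.1834$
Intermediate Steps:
$m = - \frac{4}{3}$ ($m = - \frac{4 \frac{1}{1 - 0}}{3} = - \frac{4 \frac{1}{1 + 0}}{3} = - \frac{4 \cdot 1^{-1}}{3} = - \frac{4 \cdot 1}{3} = \left(- \frac{1}{3}\right) 4 = - \frac{4}{3} \approx -1.3333$)
$l{\left(g,u \right)} = \left(- \frac{4}{3} + g\right)^{2}$
$\frac{375}{338} + \frac{l{\left(-3,-3 \right)}}{254} = \frac{375}{338} + \frac{\frac{1}{9} \left(-4 + 3 \left(-3\right)\right)^{2}}{254} = 375 \cdot \frac{1}{338} + \frac{\left(-4 - 9\right)^{2}}{9} \cdot \frac{1}{254} = \frac{375}{338} + \frac{\left(-13\right)^{2}}{9} \cdot \frac{1}{254} = \frac{375}{338} + \frac{1}{9} \cdot 169 \cdot \frac{1}{254} = \frac{375}{338} + \frac{169}{9} \cdot \frac{1}{254} = \frac{375}{338} + \frac{169}{2286} = \frac{228593}{193167}$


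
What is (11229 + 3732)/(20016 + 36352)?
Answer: 14961/56368 ≈ 0.26542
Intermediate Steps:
(11229 + 3732)/(20016 + 36352) = 14961/56368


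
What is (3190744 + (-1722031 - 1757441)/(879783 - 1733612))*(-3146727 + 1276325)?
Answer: -5095635745525535696/853829 ≈ -5.9680e+12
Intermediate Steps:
(3190744 + (-1722031 - 1757441)/(879783 - 1733612))*(-3146727 + 1276325) = (3190744 - 3479472/(-853829))*(-1870402) = (3190744 - 3479472*(-1/853829))*(-1870402) = (3190744 + 3479472/853829)*(-1870402) = (2724353238248/853829)*(-1870402) = -5095635745525535696/853829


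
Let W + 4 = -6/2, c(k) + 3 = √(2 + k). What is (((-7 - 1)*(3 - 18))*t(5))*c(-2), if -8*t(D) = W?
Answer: -315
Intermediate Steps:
c(k) = -3 + √(2 + k)
W = -7 (W = -4 - 6/2 = -4 - 6*½ = -4 - 3 = -7)
t(D) = 7/8 (t(D) = -⅛*(-7) = 7/8)
(((-7 - 1)*(3 - 18))*t(5))*c(-2) = (((-7 - 1)*(3 - 18))*(7/8))*(-3 + √(2 - 2)) = (-8*(-15)*(7/8))*(-3 + √0) = (120*(7/8))*(-3 + 0) = 105*(-3) = -315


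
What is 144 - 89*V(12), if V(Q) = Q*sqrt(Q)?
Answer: 144 - 2136*sqrt(3) ≈ -3555.7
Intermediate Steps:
V(Q) = Q**(3/2)
144 - 89*V(12) = 144 - 2136*sqrt(3)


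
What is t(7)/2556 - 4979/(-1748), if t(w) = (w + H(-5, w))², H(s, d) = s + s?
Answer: 176973/62054 ≈ 2.8519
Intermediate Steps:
H(s, d) = 2*s
t(w) = (-10 + w)² (t(w) = (w + 2*(-5))² = (w - 10)² = (-10 + w)²)
t(7)/2556 - 4979/(-1748) = (-10 + 7)²/2556 - 4979/(-1748) = (-3)²*(1/2556) - 4979*(-1/1748) = 9*(1/2556) + 4979/1748 = 1/284 + 4979/1748 = 176973/62054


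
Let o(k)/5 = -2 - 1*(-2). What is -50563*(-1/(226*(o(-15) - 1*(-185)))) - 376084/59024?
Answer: -1592455191/308474180 ≈ -5.1624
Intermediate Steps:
o(k) = 0 (o(k) = 5*(-2 - 1*(-2)) = 5*(-2 + 2) = 5*0 = 0)
-50563*(-1/(226*(o(-15) - 1*(-185)))) - 376084/59024 = -50563*(-1/(226*(0 - 1*(-185)))) - 376084/59024 = -50563*(-1/(226*(0 + 185))) - 376084*1/59024 = -50563/(185*(-226)) - 94021/14756 = -50563/(-41810) - 94021/14756 = -50563*(-1/41810) - 94021/14756 = 50563/41810 - 94021/14756 = -1592455191/308474180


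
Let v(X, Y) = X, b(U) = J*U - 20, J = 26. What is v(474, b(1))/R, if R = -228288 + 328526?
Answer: 237/50119 ≈ 0.0047287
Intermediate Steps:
b(U) = -20 + 26*U (b(U) = 26*U - 20 = -20 + 26*U)
R = 100238
v(474, b(1))/R = 474/100238 = 474*(1/100238) = 237/50119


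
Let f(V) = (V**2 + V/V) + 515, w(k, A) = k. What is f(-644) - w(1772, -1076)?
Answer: 413480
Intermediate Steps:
f(V) = 516 + V**2 (f(V) = (V**2 + 1) + 515 = (1 + V**2) + 515 = 516 + V**2)
f(-644) - w(1772, -1076) = (516 + (-644)**2) - 1*1772 = (516 + 414736) - 1772 = 415252 - 1772 = 413480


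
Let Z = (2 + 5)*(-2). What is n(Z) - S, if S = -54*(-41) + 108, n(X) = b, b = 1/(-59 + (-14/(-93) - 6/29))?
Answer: -369839247/159275 ≈ -2322.0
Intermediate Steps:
Z = -14 (Z = 7*(-2) = -14)
b = -2697/159275 (b = 1/(-59 + (-14*(-1/93) - 6*1/29)) = 1/(-59 + (14/93 - 6/29)) = 1/(-59 - 152/2697) = 1/(-159275/2697) = -2697/159275 ≈ -0.016933)
n(X) = -2697/159275
S = 2322 (S = 2214 + 108 = 2322)
n(Z) - S = -2697/159275 - 1*2322 = -2697/159275 - 2322 = -369839247/159275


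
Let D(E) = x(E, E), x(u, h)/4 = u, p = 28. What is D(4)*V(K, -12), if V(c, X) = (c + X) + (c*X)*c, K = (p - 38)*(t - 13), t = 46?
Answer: -20914272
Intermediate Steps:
x(u, h) = 4*u
D(E) = 4*E
K = -330 (K = (28 - 38)*(46 - 13) = -10*33 = -330)
V(c, X) = X + c + X*c² (V(c, X) = (X + c) + (X*c)*c = (X + c) + X*c² = X + c + X*c²)
D(4)*V(K, -12) = (4*4)*(-12 - 330 - 12*(-330)²) = 16*(-12 - 330 - 12*108900) = 16*(-12 - 330 - 1306800) = 16*(-1307142) = -20914272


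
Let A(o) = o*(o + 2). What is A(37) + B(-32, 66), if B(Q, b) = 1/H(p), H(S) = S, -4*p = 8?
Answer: 2885/2 ≈ 1442.5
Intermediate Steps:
p = -2 (p = -1/4*8 = -2)
A(o) = o*(2 + o)
B(Q, b) = -1/2 (B(Q, b) = 1/(-2) = -1/2)
A(37) + B(-32, 66) = 37*(2 + 37) - 1/2 = 37*39 - 1/2 = 1443 - 1/2 = 2885/2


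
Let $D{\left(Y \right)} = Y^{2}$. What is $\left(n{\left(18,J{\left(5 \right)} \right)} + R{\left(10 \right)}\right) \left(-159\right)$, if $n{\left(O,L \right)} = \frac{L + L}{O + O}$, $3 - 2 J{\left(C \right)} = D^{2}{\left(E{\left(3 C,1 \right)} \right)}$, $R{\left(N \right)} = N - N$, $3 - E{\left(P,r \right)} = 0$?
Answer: $\frac{689}{2} \approx 344.5$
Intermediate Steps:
$E{\left(P,r \right)} = 3$ ($E{\left(P,r \right)} = 3 - 0 = 3 + 0 = 3$)
$R{\left(N \right)} = 0$
$J{\left(C \right)} = -39$ ($J{\left(C \right)} = \frac{3}{2} - \frac{\left(3^{2}\right)^{2}}{2} = \frac{3}{2} - \frac{9^{2}}{2} = \frac{3}{2} - \frac{81}{2} = -39$)
$n{\left(O,L \right)} = \frac{L}{O}$ ($n{\left(O,L \right)} = \frac{2 L}{2 O} = 2 L \frac{1}{2 O} = \frac{L}{O}$)
$\left(n{\left(18,J{\left(5 \right)} \right)} + R{\left(10 \right)}\right) \left(-159\right) = \left(- \frac{39}{18} + 0\right) \left(-159\right) = \left(\left(-39\right) \frac{1}{18} + 0\right) \left(-159\right) = \left(- \frac{13}{6} + 0\right) \left(-159\right) = \left(- \frac{13}{6}\right) \left(-159\right) = \frac{689}{2}$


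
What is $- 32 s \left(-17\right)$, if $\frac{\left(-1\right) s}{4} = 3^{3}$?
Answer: $-58752$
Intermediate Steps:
$s = -108$ ($s = - 4 \cdot 3^{3} = \left(-4\right) 27 = -108$)
$- 32 s \left(-17\right) = \left(-32\right) \left(-108\right) \left(-17\right) = 3456 \left(-17\right) = -58752$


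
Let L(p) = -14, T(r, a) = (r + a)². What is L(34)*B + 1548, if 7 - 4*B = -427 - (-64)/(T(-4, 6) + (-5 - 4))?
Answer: -79/5 ≈ -15.800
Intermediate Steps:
T(r, a) = (a + r)²
B = 1117/10 (B = 7/4 - (-427 - (-64)/((6 - 4)² + (-5 - 4)))/4 = 7/4 - (-427 - (-64)/(2² - 9))/4 = 7/4 - (-427 - (-64)/(4 - 9))/4 = 7/4 - (-427 - (-64)/(-5))/4 = 7/4 - (-427 - (-64)*(-1)/5)/4 = 7/4 - (-427 - 1*64/5)/4 = 7/4 - (-427 - 64/5)/4 = 7/4 - ¼*(-2199/5) = 7/4 + 2199/20 = 1117/10 ≈ 111.70)
L(34)*B + 1548 = -14*1117/10 + 1548 = -7819/5 + 1548 = -79/5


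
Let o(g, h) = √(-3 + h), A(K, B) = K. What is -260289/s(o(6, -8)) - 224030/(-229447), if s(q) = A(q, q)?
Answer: 224030/229447 + 260289*I*√11/11 ≈ 0.97639 + 78480.0*I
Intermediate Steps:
s(q) = q
-260289/s(o(6, -8)) - 224030/(-229447) = -260289/√(-3 - 8) - 224030/(-229447) = -260289*(-I*√11/11) - 224030*(-1/229447) = -260289*(-I*√11/11) + 224030/229447 = -(-260289)*I*√11/11 + 224030/229447 = 260289*I*√11/11 + 224030/229447 = 224030/229447 + 260289*I*√11/11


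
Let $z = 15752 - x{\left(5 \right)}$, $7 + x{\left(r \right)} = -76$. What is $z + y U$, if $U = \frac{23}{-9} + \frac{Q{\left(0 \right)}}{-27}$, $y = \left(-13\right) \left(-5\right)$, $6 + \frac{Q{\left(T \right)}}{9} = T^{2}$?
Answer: $\frac{142190}{9} \approx 15799.0$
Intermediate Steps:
$x{\left(r \right)} = -83$ ($x{\left(r \right)} = -7 - 76 = -83$)
$Q{\left(T \right)} = -54 + 9 T^{2}$
$y = 65$
$U = - \frac{5}{9}$ ($U = \frac{23}{-9} + \frac{-54 + 9 \cdot 0^{2}}{-27} = 23 \left(- \frac{1}{9}\right) + \left(-54 + 9 \cdot 0\right) \left(- \frac{1}{27}\right) = - \frac{23}{9} + \left(-54 + 0\right) \left(- \frac{1}{27}\right) = - \frac{23}{9} - -2 = - \frac{23}{9} + 2 = - \frac{5}{9} \approx -0.55556$)
$z = 15835$ ($z = 15752 - -83 = 15752 + 83 = 15835$)
$z + y U = 15835 + 65 \left(- \frac{5}{9}\right) = 15835 - \frac{325}{9} = \frac{142190}{9}$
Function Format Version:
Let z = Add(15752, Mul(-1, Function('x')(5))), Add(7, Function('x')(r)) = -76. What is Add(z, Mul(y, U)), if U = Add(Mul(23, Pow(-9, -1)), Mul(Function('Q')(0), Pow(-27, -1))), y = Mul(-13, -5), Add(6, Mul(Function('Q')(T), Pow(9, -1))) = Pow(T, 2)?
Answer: Rational(142190, 9) ≈ 15799.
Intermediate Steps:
Function('x')(r) = -83 (Function('x')(r) = Add(-7, -76) = -83)
Function('Q')(T) = Add(-54, Mul(9, Pow(T, 2)))
y = 65
U = Rational(-5, 9) (U = Add(Mul(23, Pow(-9, -1)), Mul(Add(-54, Mul(9, Pow(0, 2))), Pow(-27, -1))) = Add(Mul(23, Rational(-1, 9)), Mul(Add(-54, Mul(9, 0)), Rational(-1, 27))) = Add(Rational(-23, 9), Mul(Add(-54, 0), Rational(-1, 27))) = Add(Rational(-23, 9), Mul(-54, Rational(-1, 27))) = Add(Rational(-23, 9), 2) = Rational(-5, 9) ≈ -0.55556)
z = 15835 (z = Add(15752, Mul(-1, -83)) = Add(15752, 83) = 15835)
Add(z, Mul(y, U)) = Add(15835, Mul(65, Rational(-5, 9))) = Add(15835, Rational(-325, 9)) = Rational(142190, 9)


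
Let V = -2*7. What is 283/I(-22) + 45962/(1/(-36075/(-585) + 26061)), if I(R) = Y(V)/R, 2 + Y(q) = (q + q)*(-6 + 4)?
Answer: 32417547031/27 ≈ 1.2007e+9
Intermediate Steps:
V = -14
Y(q) = -2 - 4*q (Y(q) = -2 + (q + q)*(-6 + 4) = -2 + (2*q)*(-2) = -2 - 4*q)
I(R) = 54/R (I(R) = (-2 - 4*(-14))/R = (-2 + 56)/R = 54/R)
283/I(-22) + 45962/(1/(-36075/(-585) + 26061)) = 283/((54/(-22))) + 45962/(1/(-36075/(-585) + 26061)) = 283/((54*(-1/22))) + 45962/(1/(-36075*(-1/585) + 26061)) = 283/(-27/11) + 45962/(1/(185/3 + 26061)) = 283*(-11/27) + 45962/(1/(78368/3)) = -3113/27 + 45962/(3/78368) = -3113/27 + 45962*(78368/3) = -3113/27 + 3601950016/3 = 32417547031/27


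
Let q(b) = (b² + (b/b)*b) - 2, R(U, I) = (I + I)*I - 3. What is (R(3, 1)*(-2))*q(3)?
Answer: 20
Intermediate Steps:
R(U, I) = -3 + 2*I² (R(U, I) = (2*I)*I - 3 = 2*I² - 3 = -3 + 2*I²)
q(b) = -2 + b + b² (q(b) = (b² + 1*b) - 2 = (b² + b) - 2 = (b + b²) - 2 = -2 + b + b²)
(R(3, 1)*(-2))*q(3) = ((-3 + 2*1²)*(-2))*(-2 + 3 + 3²) = ((-3 + 2*1)*(-2))*(-2 + 3 + 9) = ((-3 + 2)*(-2))*10 = -1*(-2)*10 = 2*10 = 20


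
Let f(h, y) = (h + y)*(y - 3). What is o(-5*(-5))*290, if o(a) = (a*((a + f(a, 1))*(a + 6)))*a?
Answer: -151706250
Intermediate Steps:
f(h, y) = (-3 + y)*(h + y) (f(h, y) = (h + y)*(-3 + y) = (-3 + y)*(h + y))
o(a) = a²*(-2 - a)*(6 + a) (o(a) = (a*((a + (1² - 3*a - 3*1 + a*1))*(a + 6)))*a = (a*((a + (1 - 3*a - 3 + a))*(6 + a)))*a = (a*((a + (-2 - 2*a))*(6 + a)))*a = (a*((-2 - a)*(6 + a)))*a = (a*(-2 - a)*(6 + a))*a = a²*(-2 - a)*(6 + a))
o(-5*(-5))*290 = ((-5*(-5))²*(-12 - (-5*(-5))² - (-40)*(-5)))*290 = (25²*(-12 - 1*25² - 8*25))*290 = (625*(-12 - 1*625 - 200))*290 = (625*(-12 - 625 - 200))*290 = (625*(-837))*290 = -523125*290 = -151706250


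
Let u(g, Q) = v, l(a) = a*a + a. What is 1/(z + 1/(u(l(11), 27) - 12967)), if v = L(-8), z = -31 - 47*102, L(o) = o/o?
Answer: -12966/62560951 ≈ -0.00020725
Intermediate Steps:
L(o) = 1
z = -4825 (z = -31 - 4794 = -4825)
l(a) = a + a² (l(a) = a² + a = a + a²)
v = 1
u(g, Q) = 1
1/(z + 1/(u(l(11), 27) - 12967)) = 1/(-4825 + 1/(1 - 12967)) = 1/(-4825 + 1/(-12966)) = 1/(-4825 - 1/12966) = 1/(-62560951/12966) = -12966/62560951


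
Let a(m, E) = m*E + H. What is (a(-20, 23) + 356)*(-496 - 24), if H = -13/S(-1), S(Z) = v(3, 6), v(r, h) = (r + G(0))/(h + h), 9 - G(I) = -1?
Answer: 60320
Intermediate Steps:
G(I) = 10 (G(I) = 9 - 1*(-1) = 9 + 1 = 10)
v(r, h) = (10 + r)/(2*h) (v(r, h) = (r + 10)/(h + h) = (10 + r)/((2*h)) = (10 + r)*(1/(2*h)) = (10 + r)/(2*h))
S(Z) = 13/12 (S(Z) = (1/2)*(10 + 3)/6 = (1/2)*(1/6)*13 = 13/12)
H = -12 (H = -13/13/12 = -13*12/13 = -12)
a(m, E) = -12 + E*m (a(m, E) = m*E - 12 = E*m - 12 = -12 + E*m)
(a(-20, 23) + 356)*(-496 - 24) = ((-12 + 23*(-20)) + 356)*(-496 - 24) = ((-12 - 460) + 356)*(-520) = (-472 + 356)*(-520) = -116*(-520) = 60320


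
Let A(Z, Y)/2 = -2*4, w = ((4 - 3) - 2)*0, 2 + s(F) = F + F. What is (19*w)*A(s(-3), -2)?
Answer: 0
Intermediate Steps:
s(F) = -2 + 2*F (s(F) = -2 + (F + F) = -2 + 2*F)
w = 0 (w = (1 - 2)*0 = -1*0 = 0)
A(Z, Y) = -16 (A(Z, Y) = 2*(-2*4) = 2*(-8) = -16)
(19*w)*A(s(-3), -2) = (19*0)*(-16) = 0*(-16) = 0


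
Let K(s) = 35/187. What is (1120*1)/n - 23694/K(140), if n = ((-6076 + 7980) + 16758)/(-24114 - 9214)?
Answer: -5999545474/46655 ≈ -1.2859e+5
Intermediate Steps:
K(s) = 35/187 (K(s) = 35*(1/187) = 35/187)
n = -9331/16664 (n = (1904 + 16758)/(-33328) = 18662*(-1/33328) = -9331/16664 ≈ -0.55995)
(1120*1)/n - 23694/K(140) = (1120*1)/(-9331/16664) - 23694/35/187 = 1120*(-16664/9331) - 23694*187/35 = -2666240/1333 - 4430778/35 = -5999545474/46655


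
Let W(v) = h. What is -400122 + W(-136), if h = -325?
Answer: -400447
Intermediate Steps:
W(v) = -325
-400122 + W(-136) = -400122 - 325 = -400447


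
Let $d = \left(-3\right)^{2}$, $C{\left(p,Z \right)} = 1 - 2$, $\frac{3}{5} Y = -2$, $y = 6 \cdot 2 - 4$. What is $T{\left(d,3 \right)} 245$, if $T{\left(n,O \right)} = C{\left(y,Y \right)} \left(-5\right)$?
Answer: $1225$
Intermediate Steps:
$y = 8$ ($y = 12 - 4 = 8$)
$Y = - \frac{10}{3}$ ($Y = \frac{5}{3} \left(-2\right) = - \frac{10}{3} \approx -3.3333$)
$C{\left(p,Z \right)} = -1$ ($C{\left(p,Z \right)} = 1 - 2 = -1$)
$d = 9$
$T{\left(n,O \right)} = 5$ ($T{\left(n,O \right)} = \left(-1\right) \left(-5\right) = 5$)
$T{\left(d,3 \right)} 245 = 5 \cdot 245 = 1225$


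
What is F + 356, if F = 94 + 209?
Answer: 659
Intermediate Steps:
F = 303
F + 356 = 303 + 356 = 659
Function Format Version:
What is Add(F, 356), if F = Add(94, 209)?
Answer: 659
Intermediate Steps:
F = 303
Add(F, 356) = Add(303, 356) = 659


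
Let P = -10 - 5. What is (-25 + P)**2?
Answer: 1600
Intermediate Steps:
P = -15
(-25 + P)**2 = (-25 - 15)**2 = (-40)**2 = 1600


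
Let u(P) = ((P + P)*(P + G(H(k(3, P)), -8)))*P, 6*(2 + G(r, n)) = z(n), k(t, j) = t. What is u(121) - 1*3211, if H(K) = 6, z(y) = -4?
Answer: 10385477/3 ≈ 3.4618e+6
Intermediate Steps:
G(r, n) = -8/3 (G(r, n) = -2 + (⅙)*(-4) = -2 - ⅔ = -8/3)
u(P) = 2*P²*(-8/3 + P) (u(P) = ((P + P)*(P - 8/3))*P = ((2*P)*(-8/3 + P))*P = (2*P*(-8/3 + P))*P = 2*P²*(-8/3 + P))
u(121) - 1*3211 = 121²*(-16/3 + 2*121) - 1*3211 = 14641*(-16/3 + 242) - 3211 = 14641*(710/3) - 3211 = 10395110/3 - 3211 = 10385477/3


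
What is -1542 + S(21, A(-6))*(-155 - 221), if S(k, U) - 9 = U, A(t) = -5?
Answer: -3046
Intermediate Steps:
S(k, U) = 9 + U
-1542 + S(21, A(-6))*(-155 - 221) = -1542 + (9 - 5)*(-155 - 221) = -1542 + 4*(-376) = -1542 - 1504 = -3046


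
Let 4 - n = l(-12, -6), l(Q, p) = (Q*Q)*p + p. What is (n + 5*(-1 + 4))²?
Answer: 790321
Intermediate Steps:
l(Q, p) = p + p*Q² (l(Q, p) = Q²*p + p = p*Q² + p = p + p*Q²)
n = 874 (n = 4 - (-6)*(1 + (-12)²) = 4 - (-6)*(1 + 144) = 4 - (-6)*145 = 4 - 1*(-870) = 4 + 870 = 874)
(n + 5*(-1 + 4))² = (874 + 5*(-1 + 4))² = (874 + 5*3)² = (874 + 15)² = 889² = 790321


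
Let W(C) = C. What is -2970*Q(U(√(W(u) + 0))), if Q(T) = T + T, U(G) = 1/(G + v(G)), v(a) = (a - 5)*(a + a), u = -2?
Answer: 2970*√2/(2*√2 + 9*I) ≈ 133.48 - 424.74*I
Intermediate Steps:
v(a) = 2*a*(-5 + a) (v(a) = (-5 + a)*(2*a) = 2*a*(-5 + a))
U(G) = 1/(G + 2*G*(-5 + G))
Q(T) = 2*T
-2970*Q(U(√(W(u) + 0))) = -5940*1/((√(-2 + 0))*(-9 + 2*√(-2 + 0))) = -5940*1/((√(-2))*(-9 + 2*√(-2))) = -5940*1/(((I*√2))*(-9 + 2*(I*√2))) = -5940*(-I*√2/2)/(-9 + 2*I*√2) = -5940*(-I*√2/(2*(-9 + 2*I*√2))) = -(-2970)*I*√2/(-9 + 2*I*√2) = 2970*I*√2/(-9 + 2*I*√2)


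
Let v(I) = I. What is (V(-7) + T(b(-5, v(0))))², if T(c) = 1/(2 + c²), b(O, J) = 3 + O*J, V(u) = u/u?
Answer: 144/121 ≈ 1.1901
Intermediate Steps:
V(u) = 1
b(O, J) = 3 + J*O
(V(-7) + T(b(-5, v(0))))² = (1 + 1/(2 + (3 + 0*(-5))²))² = (1 + 1/(2 + (3 + 0)²))² = (1 + 1/(2 + 3²))² = (1 + 1/(2 + 9))² = (1 + 1/11)² = (12/11)² = 144/121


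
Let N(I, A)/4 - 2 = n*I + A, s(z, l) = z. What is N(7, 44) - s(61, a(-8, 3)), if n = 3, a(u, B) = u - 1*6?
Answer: 207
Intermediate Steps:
a(u, B) = -6 + u (a(u, B) = u - 6 = -6 + u)
N(I, A) = 8 + 4*A + 12*I (N(I, A) = 8 + 4*(3*I + A) = 8 + 4*(A + 3*I) = 8 + (4*A + 12*I) = 8 + 4*A + 12*I)
N(7, 44) - s(61, a(-8, 3)) = (8 + 4*44 + 12*7) - 1*61 = (8 + 176 + 84) - 61 = 268 - 61 = 207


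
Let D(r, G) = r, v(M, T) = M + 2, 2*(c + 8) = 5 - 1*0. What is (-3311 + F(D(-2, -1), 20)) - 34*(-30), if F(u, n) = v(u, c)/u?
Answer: -2291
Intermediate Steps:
c = -11/2 (c = -8 + (5 - 1*0)/2 = -8 + (5 + 0)/2 = -8 + (½)*5 = -8 + 5/2 = -11/2 ≈ -5.5000)
v(M, T) = 2 + M
F(u, n) = (2 + u)/u
(-3311 + F(D(-2, -1), 20)) - 34*(-30) = (-3311 + (2 - 2)/(-2)) - 34*(-30) = (-3311 - ½*0) + 1020 = (-3311 + 0) + 1020 = -3311 + 1020 = -2291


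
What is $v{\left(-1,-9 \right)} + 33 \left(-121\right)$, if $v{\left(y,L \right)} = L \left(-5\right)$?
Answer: $-3948$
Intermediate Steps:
$v{\left(y,L \right)} = - 5 L$
$v{\left(-1,-9 \right)} + 33 \left(-121\right) = \left(-5\right) \left(-9\right) + 33 \left(-121\right) = 45 - 3993 = -3948$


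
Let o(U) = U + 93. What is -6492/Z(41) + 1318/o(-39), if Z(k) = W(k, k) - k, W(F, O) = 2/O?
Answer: 8293105/45333 ≈ 182.94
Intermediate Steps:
o(U) = 93 + U
Z(k) = -k + 2/k (Z(k) = 2/k - k = -k + 2/k)
-6492/Z(41) + 1318/o(-39) = -6492/(-1*41 + 2/41) + 1318/(93 - 39) = -6492/(-41 + 2*(1/41)) + 1318/54 = -6492/(-41 + 2/41) + 1318*(1/54) = -6492/(-1679/41) + 659/27 = -6492*(-41/1679) + 659/27 = 266172/1679 + 659/27 = 8293105/45333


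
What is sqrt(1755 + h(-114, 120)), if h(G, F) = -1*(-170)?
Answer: 5*sqrt(77) ≈ 43.875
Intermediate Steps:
h(G, F) = 170
sqrt(1755 + h(-114, 120)) = sqrt(1755 + 170) = sqrt(1925) = 5*sqrt(77)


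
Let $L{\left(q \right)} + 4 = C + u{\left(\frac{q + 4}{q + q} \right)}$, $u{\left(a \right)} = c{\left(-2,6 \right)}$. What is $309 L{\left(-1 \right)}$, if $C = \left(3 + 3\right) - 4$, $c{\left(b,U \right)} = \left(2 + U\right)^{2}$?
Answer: $19158$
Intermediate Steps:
$u{\left(a \right)} = 64$ ($u{\left(a \right)} = \left(2 + 6\right)^{2} = 8^{2} = 64$)
$C = 2$ ($C = 6 - 4 = 2$)
$L{\left(q \right)} = 62$ ($L{\left(q \right)} = -4 + \left(2 + 64\right) = -4 + 66 = 62$)
$309 L{\left(-1 \right)} = 309 \cdot 62 = 19158$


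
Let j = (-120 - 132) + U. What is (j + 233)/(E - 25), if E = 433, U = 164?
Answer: 145/408 ≈ 0.35539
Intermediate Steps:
j = -88 (j = (-120 - 132) + 164 = -252 + 164 = -88)
(j + 233)/(E - 25) = (-88 + 233)/(433 - 25) = 145/408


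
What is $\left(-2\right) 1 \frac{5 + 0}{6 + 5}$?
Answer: $- \frac{10}{11} \approx -0.90909$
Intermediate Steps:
$\left(-2\right) 1 \frac{5 + 0}{6 + 5} = - 2 \cdot \frac{5}{11} = - 2 \cdot 5 \cdot \frac{1}{11} = \left(-2\right) \frac{5}{11} = - \frac{10}{11}$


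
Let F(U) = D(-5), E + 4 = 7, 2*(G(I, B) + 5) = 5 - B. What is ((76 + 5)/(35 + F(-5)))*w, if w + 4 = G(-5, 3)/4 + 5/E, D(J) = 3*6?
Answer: -270/53 ≈ -5.0943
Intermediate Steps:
G(I, B) = -5/2 - B/2 (G(I, B) = -5 + (5 - B)/2 = -5 + (5/2 - B/2) = -5/2 - B/2)
D(J) = 18
E = 3 (E = -4 + 7 = 3)
F(U) = 18
w = -10/3 (w = -4 + ((-5/2 - 1/2*3)/4 + 5/3) = -4 + ((-5/2 - 3/2)*(1/4) + 5*(1/3)) = -4 + (-4*1/4 + 5/3) = -4 + (-1 + 5/3) = -4 + 2/3 = -10/3 ≈ -3.3333)
((76 + 5)/(35 + F(-5)))*w = ((76 + 5)/(35 + 18))*(-10/3) = (81/53)*(-10/3) = -270/53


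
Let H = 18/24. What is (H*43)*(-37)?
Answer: -4773/4 ≈ -1193.3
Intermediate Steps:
H = ¾ (H = 18*(1/24) = ¾ ≈ 0.75000)
(H*43)*(-37) = ((¾)*43)*(-37) = (129/4)*(-37) = -4773/4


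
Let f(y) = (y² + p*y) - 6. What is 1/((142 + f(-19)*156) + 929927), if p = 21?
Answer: 1/923205 ≈ 1.0832e-6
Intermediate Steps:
f(y) = -6 + y² + 21*y (f(y) = (y² + 21*y) - 6 = -6 + y² + 21*y)
1/((142 + f(-19)*156) + 929927) = 1/((142 + (-6 + (-19)² + 21*(-19))*156) + 929927) = 1/((142 + (-6 + 361 - 399)*156) + 929927) = 1/((142 - 44*156) + 929927) = 1/((142 - 6864) + 929927) = 1/(-6722 + 929927) = 1/923205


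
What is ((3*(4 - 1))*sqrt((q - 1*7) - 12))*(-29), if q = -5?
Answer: -522*I*sqrt(6) ≈ -1278.6*I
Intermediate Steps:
((3*(4 - 1))*sqrt((q - 1*7) - 12))*(-29) = ((3*(4 - 1))*sqrt((-5 - 1*7) - 12))*(-29) = ((3*3)*sqrt((-5 - 7) - 12))*(-29) = (9*sqrt(-12 - 12))*(-29) = (9*sqrt(-24))*(-29) = (9*(2*I*sqrt(6)))*(-29) = (18*I*sqrt(6))*(-29) = -522*I*sqrt(6)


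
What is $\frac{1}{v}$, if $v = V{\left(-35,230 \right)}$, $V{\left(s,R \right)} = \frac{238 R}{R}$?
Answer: $\frac{1}{238} \approx 0.0042017$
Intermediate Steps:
$V{\left(s,R \right)} = 238$
$v = 238$
$\frac{1}{v} = \frac{1}{238}$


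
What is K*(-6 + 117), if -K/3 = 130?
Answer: -43290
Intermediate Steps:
K = -390 (K = -3*130 = -390)
K*(-6 + 117) = -390*(-6 + 117) = -390*111 = -43290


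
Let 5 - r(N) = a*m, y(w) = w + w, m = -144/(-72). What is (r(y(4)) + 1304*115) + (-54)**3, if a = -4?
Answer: -7491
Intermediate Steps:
m = 2 (m = -144*(-1/72) = 2)
y(w) = 2*w
r(N) = 13 (r(N) = 5 - (-4)*2 = 5 - 1*(-8) = 5 + 8 = 13)
(r(y(4)) + 1304*115) + (-54)**3 = (13 + 1304*115) + (-54)**3 = (13 + 149960) - 157464 = 149973 - 157464 = -7491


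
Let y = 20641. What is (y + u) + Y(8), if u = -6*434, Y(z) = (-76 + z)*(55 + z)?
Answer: 13753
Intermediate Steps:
u = -2604
(y + u) + Y(8) = (20641 - 2604) + (-4180 + 8**2 - 21*8) = 18037 + (-4180 + 64 - 168) = 18037 - 4284 = 13753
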